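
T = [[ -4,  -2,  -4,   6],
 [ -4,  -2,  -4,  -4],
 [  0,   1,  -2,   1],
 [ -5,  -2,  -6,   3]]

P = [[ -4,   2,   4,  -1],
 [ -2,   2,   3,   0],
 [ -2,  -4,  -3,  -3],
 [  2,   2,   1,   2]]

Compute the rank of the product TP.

First compute TP:
[[ 40,  16,  -4,  28],
 [ 20,  -4, -14,   8],
 [  4,  12,  10,   8],
 [ 42,  16,  -5,  29]]
Now row reduce the product.
R2 ← R2 − (1/2)·R1: [0, -12, -12, -6]
R3 ← R3 − (1/10)·R1: [0, 52/5, 52/5, 26/5]
R4 ← R4 − (21/20)·R1: [0, -4/5, -4/5, -2/5]
R3 ← R3 + (13/15)·R2: [0, 0, 0, 0]
R4 ← R4 − (1/15)·R2: [0, 0, 0, 0]
2 nonzero rows, so rank(TP) = 2.

2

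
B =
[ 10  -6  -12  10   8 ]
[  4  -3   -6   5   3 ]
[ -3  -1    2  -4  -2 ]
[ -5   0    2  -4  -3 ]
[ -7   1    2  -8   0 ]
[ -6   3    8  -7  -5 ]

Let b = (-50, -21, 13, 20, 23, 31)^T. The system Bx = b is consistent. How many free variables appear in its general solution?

0

Row reduce the augmented matrix [B | b].
R2 ← R2 − (2/5)·R1: [0, -3/5, -6/5, 1, -1/5, -1]
R3 ← R3 + (3/10)·R1: [0, -14/5, -8/5, -1, 2/5, -2]
R4 ← R4 + (1/2)·R1: [0, -3, -4, 1, 1, -5]
R5 ← R5 + (7/10)·R1: [0, -16/5, -32/5, -1, 28/5, -12]
R6 ← R6 + (3/5)·R1: [0, -3/5, 4/5, -1, -1/5, 1]
R3 ← R3 − (14/3)·R2: [0, 0, 4, -17/3, 4/3, 8/3]
R4 ← R4 − (5)·R2: [0, 0, 2, -4, 2, 0]
R5 ← R5 − (16/3)·R2: [0, 0, 0, -19/3, 20/3, -20/3]
R6 ← R6 − R2: [0, 0, 2, -2, 0, 2]
R4 ← R4 − (1/2)·R3: [0, 0, 0, -7/6, 4/3, -4/3]
R6 ← R6 − (1/2)·R3: [0, 0, 0, 5/6, -2/3, 2/3]
R5 ← R5 − (38/7)·R4: [0, 0, 0, 0, -4/7, 4/7]
R6 ← R6 + (5/7)·R4: [0, 0, 0, 0, 2/7, -2/7]
R6 ← R6 + (1/2)·R5: [0, 0, 0, 0, 0, 0]
The echelon form has 5 nonzero rows, and every pivot lies in the first 5 columns, so rank(B) = rank([B|b]) = 5.
The system is consistent.
Free variables = (unknowns) − (rank) = 5 − 5 = 0.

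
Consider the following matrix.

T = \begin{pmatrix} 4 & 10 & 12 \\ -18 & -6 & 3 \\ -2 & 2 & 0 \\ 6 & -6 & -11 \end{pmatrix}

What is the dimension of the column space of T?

Row reduce to echelon form.
R2 ← R2 + (9/2)·R1: [0, 39, 57]
R3 ← R3 + (1/2)·R1: [0, 7, 6]
R4 ← R4 − (3/2)·R1: [0, -21, -29]
R3 ← R3 − (7/39)·R2: [0, 0, -55/13]
R4 ← R4 + (7/13)·R2: [0, 0, 22/13]
R4 ← R4 + (2/5)·R3: [0, 0, 0]
Echelon form has 3 nonzero rows, so rank(T) = 3.
The column space has dimension equal to the rank: 3.

3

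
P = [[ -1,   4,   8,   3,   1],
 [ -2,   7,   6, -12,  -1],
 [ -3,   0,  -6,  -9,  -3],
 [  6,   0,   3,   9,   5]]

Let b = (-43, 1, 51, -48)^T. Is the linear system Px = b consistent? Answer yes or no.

yes

Row reduce the augmented matrix [P | b].
R2 ← R2 − (2)·R1: [0, -1, -10, -18, -3, 87]
R3 ← R3 − (3)·R1: [0, -12, -30, -18, -6, 180]
R4 ← R4 + (6)·R1: [0, 24, 51, 27, 11, -306]
R3 ← R3 − (12)·R2: [0, 0, 90, 198, 30, -864]
R4 ← R4 + (24)·R2: [0, 0, -189, -405, -61, 1782]
R4 ← R4 + (21/10)·R3: [0, 0, 0, 54/5, 2, -162/5]
The echelon form has 4 nonzero rows, and every pivot lies in the first 5 columns, so rank(P) = rank([P|b]) = 4.
The system is consistent.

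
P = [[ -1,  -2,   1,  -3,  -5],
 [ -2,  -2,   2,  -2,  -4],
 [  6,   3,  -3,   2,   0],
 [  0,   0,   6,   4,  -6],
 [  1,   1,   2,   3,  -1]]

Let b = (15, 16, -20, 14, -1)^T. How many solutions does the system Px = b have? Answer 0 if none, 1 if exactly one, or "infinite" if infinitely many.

Row reduce the augmented matrix [P | b].
R2 ← R2 − (2)·R1: [0, 2, 0, 4, 6, -14]
R3 ← R3 + (6)·R1: [0, -9, 3, -16, -30, 70]
R5 ← R5 + R1: [0, -1, 3, 0, -6, 14]
R3 ← R3 + (9/2)·R2: [0, 0, 3, 2, -3, 7]
R5 ← R5 + (1/2)·R2: [0, 0, 3, 2, -3, 7]
R4 ← R4 − (2)·R3: [0, 0, 0, 0, 0, 0]
R5 ← R5 − R3: [0, 0, 0, 0, 0, 0]
The echelon form has 3 nonzero rows, and every pivot lies in the first 5 columns, so rank(P) = rank([P|b]) = 3.
The system is consistent.
rank = 3 < 5 unknowns, so there are infinitely many solutions.

infinite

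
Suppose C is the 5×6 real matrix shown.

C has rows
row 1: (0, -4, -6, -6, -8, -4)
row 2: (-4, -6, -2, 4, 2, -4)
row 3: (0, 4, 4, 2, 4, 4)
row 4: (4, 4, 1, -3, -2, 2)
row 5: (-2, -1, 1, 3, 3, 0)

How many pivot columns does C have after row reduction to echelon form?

Row reduce to echelon form.
Swap R1 ↔ R2
R4 ← R4 + R1: [0, -2, -1, 1, 0, -2]
R5 ← R5 − (1/2)·R1: [0, 2, 2, 1, 2, 2]
R3 ← R3 + R2: [0, 0, -2, -4, -4, 0]
R4 ← R4 − (1/2)·R2: [0, 0, 2, 4, 4, 0]
R5 ← R5 + (1/2)·R2: [0, 0, -1, -2, -2, 0]
R4 ← R4 + R3: [0, 0, 0, 0, 0, 0]
R5 ← R5 − (1/2)·R3: [0, 0, 0, 0, 0, 0]
Echelon form has 3 nonzero rows, so rank(C) = 3.
Each nonzero row contributes one pivot column: 3 pivot columns.

3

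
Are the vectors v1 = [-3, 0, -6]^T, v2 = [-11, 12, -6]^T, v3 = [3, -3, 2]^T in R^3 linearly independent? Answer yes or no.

Form the matrix with these vectors as rows and row reduce.
R2 ← R2 − (11/3)·R1: [0, 12, 16]
R3 ← R3 + R1: [0, -3, -4]
R3 ← R3 + (1/4)·R2: [0, 0, 0]
2 nonzero rows, so the 3 vectors span a space of dimension 2.
Since 2 < 3, the vectors are linearly dependent.

no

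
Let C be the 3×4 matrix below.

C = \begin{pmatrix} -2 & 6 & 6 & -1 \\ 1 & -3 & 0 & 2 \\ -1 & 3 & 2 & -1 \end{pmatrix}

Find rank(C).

Row reduce to echelon form.
R2 ← R2 + (1/2)·R1: [0, 0, 3, 3/2]
R3 ← R3 − (1/2)·R1: [0, 0, -1, -1/2]
R3 ← R3 + (1/3)·R2: [0, 0, 0, 0]
Echelon form has 2 nonzero rows, so rank(C) = 2.

2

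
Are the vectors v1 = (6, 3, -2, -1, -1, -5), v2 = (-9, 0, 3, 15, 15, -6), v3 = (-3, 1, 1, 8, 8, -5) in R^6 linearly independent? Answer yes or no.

Form the matrix with these vectors as rows and row reduce.
R2 ← R2 + (3/2)·R1: [0, 9/2, 0, 27/2, 27/2, -27/2]
R3 ← R3 + (1/2)·R1: [0, 5/2, 0, 15/2, 15/2, -15/2]
R3 ← R3 − (5/9)·R2: [0, 0, 0, 0, 0, 0]
2 nonzero rows, so the 3 vectors span a space of dimension 2.
Since 2 < 3, the vectors are linearly dependent.

no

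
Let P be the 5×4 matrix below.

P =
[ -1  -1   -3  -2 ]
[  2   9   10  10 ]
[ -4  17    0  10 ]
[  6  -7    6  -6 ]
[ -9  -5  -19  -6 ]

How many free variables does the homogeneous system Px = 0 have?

1

Row reduce to echelon form.
R2 ← R2 + (2)·R1: [0, 7, 4, 6]
R3 ← R3 − (4)·R1: [0, 21, 12, 18]
R4 ← R4 + (6)·R1: [0, -13, -12, -18]
R5 ← R5 − (9)·R1: [0, 4, 8, 12]
R3 ← R3 − (3)·R2: [0, 0, 0, 0]
R4 ← R4 + (13/7)·R2: [0, 0, -32/7, -48/7]
R5 ← R5 − (4/7)·R2: [0, 0, 40/7, 60/7]
Swap R3 ↔ R4
R5 ← R5 + (5/4)·R3: [0, 0, 0, 0]
3 nonzero rows, so rank(P) = 3.
P has 4 columns; by rank–nullity, nullity = 4 − 3 = 1.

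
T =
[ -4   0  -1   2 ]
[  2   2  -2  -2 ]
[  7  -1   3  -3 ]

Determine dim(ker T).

2

Row reduce to echelon form.
R2 ← R2 + (1/2)·R1: [0, 2, -5/2, -1]
R3 ← R3 + (7/4)·R1: [0, -1, 5/4, 1/2]
R3 ← R3 + (1/2)·R2: [0, 0, 0, 0]
2 nonzero rows, so rank(T) = 2.
T has 4 columns; by rank–nullity, nullity = 4 − 2 = 2.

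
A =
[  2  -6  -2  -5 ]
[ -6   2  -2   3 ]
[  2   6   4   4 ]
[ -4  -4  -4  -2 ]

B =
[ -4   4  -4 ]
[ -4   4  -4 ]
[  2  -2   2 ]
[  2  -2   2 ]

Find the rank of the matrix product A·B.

1

First compute AB:
[[  2,  -2,   2],
 [ 18, -18,  18],
 [-16,  16, -16],
 [ 20, -20,  20]]
Now row reduce the product.
R2 ← R2 − (9)·R1: [0, 0, 0]
R3 ← R3 + (8)·R1: [0, 0, 0]
R4 ← R4 − (10)·R1: [0, 0, 0]
1 nonzero row, so rank(AB) = 1.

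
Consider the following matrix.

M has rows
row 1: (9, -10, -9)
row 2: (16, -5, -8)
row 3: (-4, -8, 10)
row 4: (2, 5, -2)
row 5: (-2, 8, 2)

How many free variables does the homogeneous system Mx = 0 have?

0

Row reduce to echelon form.
R2 ← R2 − (16/9)·R1: [0, 115/9, 8]
R3 ← R3 + (4/9)·R1: [0, -112/9, 6]
R4 ← R4 − (2/9)·R1: [0, 65/9, 0]
R5 ← R5 + (2/9)·R1: [0, 52/9, 0]
R3 ← R3 + (112/115)·R2: [0, 0, 1586/115]
R4 ← R4 − (13/23)·R2: [0, 0, -104/23]
R5 ← R5 − (52/115)·R2: [0, 0, -416/115]
R4 ← R4 + (20/61)·R3: [0, 0, 0]
R5 ← R5 + (16/61)·R3: [0, 0, 0]
3 nonzero rows, so rank(M) = 3.
M has 3 columns; by rank–nullity, nullity = 3 − 3 = 0.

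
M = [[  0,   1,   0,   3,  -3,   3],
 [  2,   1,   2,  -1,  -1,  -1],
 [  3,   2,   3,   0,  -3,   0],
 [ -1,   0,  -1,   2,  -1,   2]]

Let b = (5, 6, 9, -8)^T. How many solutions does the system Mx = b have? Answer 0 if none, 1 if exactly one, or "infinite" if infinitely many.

Row reduce the augmented matrix [M | b].
Swap R1 ↔ R2
R3 ← R3 − (3/2)·R1: [0, 1/2, 0, 3/2, -3/2, 3/2, 0]
R4 ← R4 + (1/2)·R1: [0, 1/2, 0, 3/2, -3/2, 3/2, -5]
R3 ← R3 − (1/2)·R2: [0, 0, 0, 0, 0, 0, -5/2]
R4 ← R4 − (1/2)·R2: [0, 0, 0, 0, 0, 0, -15/2]
R4 ← R4 − (3)·R3: [0, 0, 0, 0, 0, 0, 0]
The echelon form has 3 nonzero rows; the last pivot sits in the augmented column, so rank(M) = 2 but rank([M|b]) = 3.
Since the ranks differ, the system is inconsistent.
It has no solutions.

0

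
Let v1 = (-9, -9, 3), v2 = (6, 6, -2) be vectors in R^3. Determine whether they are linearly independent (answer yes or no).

no

Form the matrix with these vectors as rows and row reduce.
R2 ← R2 + (2/3)·R1: [0, 0, 0]
1 nonzero row, so the 2 vectors span a space of dimension 1.
Since 1 < 2, the vectors are linearly dependent.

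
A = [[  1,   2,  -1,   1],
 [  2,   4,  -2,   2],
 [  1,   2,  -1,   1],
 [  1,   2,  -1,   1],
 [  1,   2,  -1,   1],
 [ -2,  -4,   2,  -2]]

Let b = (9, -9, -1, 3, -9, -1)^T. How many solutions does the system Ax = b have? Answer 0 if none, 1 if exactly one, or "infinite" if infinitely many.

Row reduce the augmented matrix [A | b].
R2 ← R2 − (2)·R1: [0, 0, 0, 0, -27]
R3 ← R3 − R1: [0, 0, 0, 0, -10]
R4 ← R4 − R1: [0, 0, 0, 0, -6]
R5 ← R5 − R1: [0, 0, 0, 0, -18]
R6 ← R6 + (2)·R1: [0, 0, 0, 0, 17]
R3 ← R3 − (10/27)·R2: [0, 0, 0, 0, 0]
R4 ← R4 − (2/9)·R2: [0, 0, 0, 0, 0]
R5 ← R5 − (2/3)·R2: [0, 0, 0, 0, 0]
R6 ← R6 + (17/27)·R2: [0, 0, 0, 0, 0]
The echelon form has 2 nonzero rows; the last pivot sits in the augmented column, so rank(A) = 1 but rank([A|b]) = 2.
Since the ranks differ, the system is inconsistent.
It has no solutions.

0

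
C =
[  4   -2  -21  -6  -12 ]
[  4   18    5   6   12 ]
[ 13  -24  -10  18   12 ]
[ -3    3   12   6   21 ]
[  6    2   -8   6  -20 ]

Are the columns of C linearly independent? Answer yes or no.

Row reduce C to echelon form.
R2 ← R2 − R1: [0, 20, 26, 12, 24]
R3 ← R3 − (13/4)·R1: [0, -35/2, 233/4, 75/2, 51]
R4 ← R4 + (3/4)·R1: [0, 3/2, -15/4, 3/2, 12]
R5 ← R5 − (3/2)·R1: [0, 5, 47/2, 15, -2]
R3 ← R3 + (7/8)·R2: [0, 0, 81, 48, 72]
R4 ← R4 − (3/40)·R2: [0, 0, -57/10, 3/5, 51/5]
R5 ← R5 − (1/4)·R2: [0, 0, 17, 12, -8]
R4 ← R4 + (19/270)·R3: [0, 0, 0, 179/45, 229/15]
R5 ← R5 − (17/81)·R3: [0, 0, 0, 52/27, -208/9]
R5 ← R5 − (260/537)·R4: [0, 0, 0, 0, -5460/179]
5 pivots among 5 columns.
Every column is a pivot column, so the columns are linearly independent.

yes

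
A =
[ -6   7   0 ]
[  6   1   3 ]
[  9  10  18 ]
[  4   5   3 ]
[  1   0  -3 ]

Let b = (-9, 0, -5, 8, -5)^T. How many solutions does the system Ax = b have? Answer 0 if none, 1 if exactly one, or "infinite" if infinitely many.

0

Row reduce the augmented matrix [A | b].
R2 ← R2 + R1: [0, 8, 3, -9]
R3 ← R3 + (3/2)·R1: [0, 41/2, 18, -37/2]
R4 ← R4 + (2/3)·R1: [0, 29/3, 3, 2]
R5 ← R5 + (1/6)·R1: [0, 7/6, -3, -13/2]
R3 ← R3 − (41/16)·R2: [0, 0, 165/16, 73/16]
R4 ← R4 − (29/24)·R2: [0, 0, -5/8, 103/8]
R5 ← R5 − (7/48)·R2: [0, 0, -55/16, -83/16]
R4 ← R4 + (2/33)·R3: [0, 0, 0, 434/33]
R5 ← R5 + (1/3)·R3: [0, 0, 0, -11/3]
R5 ← R5 + (121/434)·R4: [0, 0, 0, 0]
The echelon form has 4 nonzero rows; the last pivot sits in the augmented column, so rank(A) = 3 but rank([A|b]) = 4.
Since the ranks differ, the system is inconsistent.
It has no solutions.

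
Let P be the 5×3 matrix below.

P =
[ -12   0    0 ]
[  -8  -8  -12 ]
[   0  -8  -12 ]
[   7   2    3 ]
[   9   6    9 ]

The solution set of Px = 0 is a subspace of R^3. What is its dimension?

Row reduce to echelon form.
R2 ← R2 − (2/3)·R1: [0, -8, -12]
R4 ← R4 + (7/12)·R1: [0, 2, 3]
R5 ← R5 + (3/4)·R1: [0, 6, 9]
R3 ← R3 − R2: [0, 0, 0]
R4 ← R4 + (1/4)·R2: [0, 0, 0]
R5 ← R5 + (3/4)·R2: [0, 0, 0]
2 nonzero rows, so rank(P) = 2.
P has 3 columns; by rank–nullity, nullity = 3 − 2 = 1.

1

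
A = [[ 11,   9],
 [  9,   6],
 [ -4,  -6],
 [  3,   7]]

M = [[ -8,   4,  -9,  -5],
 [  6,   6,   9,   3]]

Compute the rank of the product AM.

2

First compute AM:
[[-34,  98, -18, -28],
 [-36,  72, -27, -27],
 [ -4, -52, -18,   2],
 [ 18,  54,  36,   6]]
Now row reduce the product.
R2 ← R2 − (18/17)·R1: [0, -540/17, -135/17, 45/17]
R3 ← R3 − (2/17)·R1: [0, -1080/17, -270/17, 90/17]
R4 ← R4 + (9/17)·R1: [0, 1800/17, 450/17, -150/17]
R3 ← R3 − (2)·R2: [0, 0, 0, 0]
R4 ← R4 + (10/3)·R2: [0, 0, 0, 0]
2 nonzero rows, so rank(AM) = 2.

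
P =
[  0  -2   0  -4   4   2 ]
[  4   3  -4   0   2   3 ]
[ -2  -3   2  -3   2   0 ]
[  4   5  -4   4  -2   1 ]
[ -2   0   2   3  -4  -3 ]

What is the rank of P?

2

Row reduce to echelon form.
Swap R1 ↔ R2
R3 ← R3 + (1/2)·R1: [0, -3/2, 0, -3, 3, 3/2]
R4 ← R4 − R1: [0, 2, 0, 4, -4, -2]
R5 ← R5 + (1/2)·R1: [0, 3/2, 0, 3, -3, -3/2]
R3 ← R3 − (3/4)·R2: [0, 0, 0, 0, 0, 0]
R4 ← R4 + R2: [0, 0, 0, 0, 0, 0]
R5 ← R5 + (3/4)·R2: [0, 0, 0, 0, 0, 0]
Echelon form has 2 nonzero rows, so rank(P) = 2.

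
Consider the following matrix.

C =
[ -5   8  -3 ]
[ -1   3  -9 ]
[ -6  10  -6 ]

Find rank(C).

Row reduce to echelon form.
R2 ← R2 − (1/5)·R1: [0, 7/5, -42/5]
R3 ← R3 − (6/5)·R1: [0, 2/5, -12/5]
R3 ← R3 − (2/7)·R2: [0, 0, 0]
Echelon form has 2 nonzero rows, so rank(C) = 2.

2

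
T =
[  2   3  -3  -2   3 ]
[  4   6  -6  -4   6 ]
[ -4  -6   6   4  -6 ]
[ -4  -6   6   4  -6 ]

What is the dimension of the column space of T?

Row reduce to echelon form.
R2 ← R2 − (2)·R1: [0, 0, 0, 0, 0]
R3 ← R3 + (2)·R1: [0, 0, 0, 0, 0]
R4 ← R4 + (2)·R1: [0, 0, 0, 0, 0]
Echelon form has 1 nonzero row, so rank(T) = 1.
The column space has dimension equal to the rank: 1.

1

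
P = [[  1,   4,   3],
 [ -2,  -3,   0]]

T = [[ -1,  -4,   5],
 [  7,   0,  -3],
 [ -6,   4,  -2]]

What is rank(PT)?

First compute PT:
[[  9,   8, -13],
 [-19,   8,  -1]]
Now row reduce the product.
R2 ← R2 + (19/9)·R1: [0, 224/9, -256/9]
2 nonzero rows, so rank(PT) = 2.

2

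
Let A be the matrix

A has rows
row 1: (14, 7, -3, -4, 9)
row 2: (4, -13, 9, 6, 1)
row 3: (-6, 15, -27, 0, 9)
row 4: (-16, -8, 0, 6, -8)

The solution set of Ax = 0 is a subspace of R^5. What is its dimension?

Row reduce to echelon form.
R2 ← R2 − (2/7)·R1: [0, -15, 69/7, 50/7, -11/7]
R3 ← R3 + (3/7)·R1: [0, 18, -198/7, -12/7, 90/7]
R4 ← R4 + (8/7)·R1: [0, 0, -24/7, 10/7, 16/7]
R3 ← R3 + (6/5)·R2: [0, 0, -576/35, 48/7, 384/35]
R4 ← R4 − (5/24)·R3: [0, 0, 0, 0, 0]
3 nonzero rows, so rank(A) = 3.
A has 5 columns; by rank–nullity, nullity = 5 − 3 = 2.

2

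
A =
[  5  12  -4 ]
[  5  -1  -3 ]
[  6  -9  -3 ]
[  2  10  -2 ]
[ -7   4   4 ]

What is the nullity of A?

Row reduce to echelon form.
R2 ← R2 − R1: [0, -13, 1]
R3 ← R3 − (6/5)·R1: [0, -117/5, 9/5]
R4 ← R4 − (2/5)·R1: [0, 26/5, -2/5]
R5 ← R5 + (7/5)·R1: [0, 104/5, -8/5]
R3 ← R3 − (9/5)·R2: [0, 0, 0]
R4 ← R4 + (2/5)·R2: [0, 0, 0]
R5 ← R5 + (8/5)·R2: [0, 0, 0]
2 nonzero rows, so rank(A) = 2.
A has 3 columns; by rank–nullity, nullity = 3 − 2 = 1.

1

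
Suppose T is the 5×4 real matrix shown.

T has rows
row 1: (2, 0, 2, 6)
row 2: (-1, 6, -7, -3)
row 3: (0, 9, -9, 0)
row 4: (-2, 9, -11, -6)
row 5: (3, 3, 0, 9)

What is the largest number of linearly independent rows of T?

2

Row reduce to echelon form.
R2 ← R2 + (1/2)·R1: [0, 6, -6, 0]
R4 ← R4 + R1: [0, 9, -9, 0]
R5 ← R5 − (3/2)·R1: [0, 3, -3, 0]
R3 ← R3 − (3/2)·R2: [0, 0, 0, 0]
R4 ← R4 − (3/2)·R2: [0, 0, 0, 0]
R5 ← R5 − (1/2)·R2: [0, 0, 0, 0]
Echelon form has 2 nonzero rows, so rank(T) = 2.
The rank gives the maximum number of linearly independent rows: 2.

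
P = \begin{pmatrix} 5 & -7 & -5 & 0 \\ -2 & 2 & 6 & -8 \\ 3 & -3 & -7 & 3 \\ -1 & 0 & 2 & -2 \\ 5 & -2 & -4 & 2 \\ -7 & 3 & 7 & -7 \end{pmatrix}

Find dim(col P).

4

Row reduce to echelon form.
R2 ← R2 + (2/5)·R1: [0, -4/5, 4, -8]
R3 ← R3 − (3/5)·R1: [0, 6/5, -4, 3]
R4 ← R4 + (1/5)·R1: [0, -7/5, 1, -2]
R5 ← R5 − R1: [0, 5, 1, 2]
R6 ← R6 + (7/5)·R1: [0, -34/5, 0, -7]
R3 ← R3 + (3/2)·R2: [0, 0, 2, -9]
R4 ← R4 − (7/4)·R2: [0, 0, -6, 12]
R5 ← R5 + (25/4)·R2: [0, 0, 26, -48]
R6 ← R6 − (17/2)·R2: [0, 0, -34, 61]
R4 ← R4 + (3)·R3: [0, 0, 0, -15]
R5 ← R5 − (13)·R3: [0, 0, 0, 69]
R6 ← R6 + (17)·R3: [0, 0, 0, -92]
R5 ← R5 + (23/5)·R4: [0, 0, 0, 0]
R6 ← R6 − (92/15)·R4: [0, 0, 0, 0]
Echelon form has 4 nonzero rows, so rank(P) = 4.
The column space has dimension equal to the rank: 4.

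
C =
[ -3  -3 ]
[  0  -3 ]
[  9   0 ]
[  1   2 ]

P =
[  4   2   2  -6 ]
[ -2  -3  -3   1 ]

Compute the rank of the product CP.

First compute CP:
[[ -6,   3,   3,  15],
 [  6,   9,   9,  -3],
 [ 36,  18,  18, -54],
 [  0,  -4,  -4,  -4]]
Now row reduce the product.
R2 ← R2 + R1: [0, 12, 12, 12]
R3 ← R3 + (6)·R1: [0, 36, 36, 36]
R3 ← R3 − (3)·R2: [0, 0, 0, 0]
R4 ← R4 + (1/3)·R2: [0, 0, 0, 0]
2 nonzero rows, so rank(CP) = 2.

2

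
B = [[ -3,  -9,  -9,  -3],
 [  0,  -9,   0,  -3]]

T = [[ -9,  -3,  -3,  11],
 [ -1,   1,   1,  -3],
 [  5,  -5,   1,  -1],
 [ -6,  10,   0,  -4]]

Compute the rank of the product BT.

First compute BT:
[[  9,  15,  -9,  15],
 [ 27, -39,  -9,  39]]
Now row reduce the product.
R2 ← R2 − (3)·R1: [0, -84, 18, -6]
2 nonzero rows, so rank(BT) = 2.

2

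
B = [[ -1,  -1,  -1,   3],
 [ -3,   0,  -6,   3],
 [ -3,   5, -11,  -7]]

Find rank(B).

Row reduce to echelon form.
R2 ← R2 − (3)·R1: [0, 3, -3, -6]
R3 ← R3 − (3)·R1: [0, 8, -8, -16]
R3 ← R3 − (8/3)·R2: [0, 0, 0, 0]
Echelon form has 2 nonzero rows, so rank(B) = 2.

2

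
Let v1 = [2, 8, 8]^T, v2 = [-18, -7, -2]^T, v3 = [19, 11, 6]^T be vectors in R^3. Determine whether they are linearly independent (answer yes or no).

Form the matrix with these vectors as rows and row reduce.
R2 ← R2 + (9)·R1: [0, 65, 70]
R3 ← R3 − (19/2)·R1: [0, -65, -70]
R3 ← R3 + R2: [0, 0, 0]
2 nonzero rows, so the 3 vectors span a space of dimension 2.
Since 2 < 3, the vectors are linearly dependent.

no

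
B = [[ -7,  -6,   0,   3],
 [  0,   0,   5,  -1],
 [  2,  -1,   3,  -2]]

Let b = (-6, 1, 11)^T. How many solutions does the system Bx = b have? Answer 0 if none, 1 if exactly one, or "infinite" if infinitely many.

Row reduce the augmented matrix [B | b].
R3 ← R3 + (2/7)·R1: [0, -19/7, 3, -8/7, 65/7]
Swap R2 ↔ R3
The echelon form has 3 nonzero rows, and every pivot lies in the first 4 columns, so rank(B) = rank([B|b]) = 3.
The system is consistent.
rank = 3 < 4 unknowns, so there are infinitely many solutions.

infinite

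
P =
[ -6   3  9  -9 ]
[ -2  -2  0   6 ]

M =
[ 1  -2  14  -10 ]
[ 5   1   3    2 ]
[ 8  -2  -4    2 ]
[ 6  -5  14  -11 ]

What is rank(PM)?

2

First compute PM:
[[ 27,  42, -237, 183],
 [ 24, -28,  50, -50]]
Now row reduce the product.
R2 ← R2 − (8/9)·R1: [0, -196/3, 782/3, -638/3]
2 nonzero rows, so rank(PM) = 2.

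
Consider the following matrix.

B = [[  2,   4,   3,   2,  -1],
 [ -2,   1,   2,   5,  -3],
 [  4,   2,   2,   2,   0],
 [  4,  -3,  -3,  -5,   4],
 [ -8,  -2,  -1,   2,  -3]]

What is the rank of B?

Row reduce to echelon form.
R2 ← R2 + R1: [0, 5, 5, 7, -4]
R3 ← R3 − (2)·R1: [0, -6, -4, -2, 2]
R4 ← R4 − (2)·R1: [0, -11, -9, -9, 6]
R5 ← R5 + (4)·R1: [0, 14, 11, 10, -7]
R3 ← R3 + (6/5)·R2: [0, 0, 2, 32/5, -14/5]
R4 ← R4 + (11/5)·R2: [0, 0, 2, 32/5, -14/5]
R5 ← R5 − (14/5)·R2: [0, 0, -3, -48/5, 21/5]
R4 ← R4 − R3: [0, 0, 0, 0, 0]
R5 ← R5 + (3/2)·R3: [0, 0, 0, 0, 0]
Echelon form has 3 nonzero rows, so rank(B) = 3.

3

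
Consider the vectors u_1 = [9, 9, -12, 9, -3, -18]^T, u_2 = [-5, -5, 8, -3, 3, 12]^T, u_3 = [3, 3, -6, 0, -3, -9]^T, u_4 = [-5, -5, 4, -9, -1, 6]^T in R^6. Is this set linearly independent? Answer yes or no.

no

Form the matrix with these vectors as rows and row reduce.
R2 ← R2 + (5/9)·R1: [0, 0, 4/3, 2, 4/3, 2]
R3 ← R3 − (1/3)·R1: [0, 0, -2, -3, -2, -3]
R4 ← R4 + (5/9)·R1: [0, 0, -8/3, -4, -8/3, -4]
R3 ← R3 + (3/2)·R2: [0, 0, 0, 0, 0, 0]
R4 ← R4 + (2)·R2: [0, 0, 0, 0, 0, 0]
2 nonzero rows, so the 4 vectors span a space of dimension 2.
Since 2 < 4, the vectors are linearly dependent.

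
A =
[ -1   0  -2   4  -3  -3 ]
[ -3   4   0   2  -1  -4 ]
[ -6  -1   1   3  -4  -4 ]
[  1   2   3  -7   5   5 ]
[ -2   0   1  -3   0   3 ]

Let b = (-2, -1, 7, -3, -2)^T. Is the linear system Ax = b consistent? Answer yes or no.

no

Row reduce the augmented matrix [A | b].
R2 ← R2 − (3)·R1: [0, 4, 6, -10, 8, 5, 5]
R3 ← R3 − (6)·R1: [0, -1, 13, -21, 14, 14, 19]
R4 ← R4 + R1: [0, 2, 1, -3, 2, 2, -5]
R5 ← R5 − (2)·R1: [0, 0, 5, -11, 6, 9, 2]
R3 ← R3 + (1/4)·R2: [0, 0, 29/2, -47/2, 16, 61/4, 81/4]
R4 ← R4 − (1/2)·R2: [0, 0, -2, 2, -2, -1/2, -15/2]
R4 ← R4 + (4/29)·R3: [0, 0, 0, -36/29, 6/29, 93/58, -273/58]
R5 ← R5 − (10/29)·R3: [0, 0, 0, -84/29, 14/29, 217/58, -289/58]
R5 ← R5 − (7/3)·R4: [0, 0, 0, 0, 0, 0, 6]
The echelon form has 5 nonzero rows; the last pivot sits in the augmented column, so rank(A) = 4 but rank([A|b]) = 5.
Since the ranks differ, the system is inconsistent.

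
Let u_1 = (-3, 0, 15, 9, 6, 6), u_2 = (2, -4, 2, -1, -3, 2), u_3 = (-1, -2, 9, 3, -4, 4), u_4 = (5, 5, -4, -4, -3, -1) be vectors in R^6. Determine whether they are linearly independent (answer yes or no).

yes

Form the matrix with these vectors as rows and row reduce.
R2 ← R2 + (2/3)·R1: [0, -4, 12, 5, 1, 6]
R3 ← R3 − (1/3)·R1: [0, -2, 4, 0, -6, 2]
R4 ← R4 + (5/3)·R1: [0, 5, 21, 11, 7, 9]
R3 ← R3 − (1/2)·R2: [0, 0, -2, -5/2, -13/2, -1]
R4 ← R4 + (5/4)·R2: [0, 0, 36, 69/4, 33/4, 33/2]
R4 ← R4 + (18)·R3: [0, 0, 0, -111/4, -435/4, -3/2]
4 nonzero rows, so the 4 vectors span a space of dimension 4.
Since 4 = 4, the vectors are linearly independent.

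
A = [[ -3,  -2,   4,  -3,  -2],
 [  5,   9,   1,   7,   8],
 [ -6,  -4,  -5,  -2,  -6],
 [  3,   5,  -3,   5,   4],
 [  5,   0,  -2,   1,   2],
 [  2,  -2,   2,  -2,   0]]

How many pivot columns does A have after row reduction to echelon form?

Row reduce to echelon form.
R2 ← R2 + (5/3)·R1: [0, 17/3, 23/3, 2, 14/3]
R3 ← R3 − (2)·R1: [0, 0, -13, 4, -2]
R4 ← R4 + R1: [0, 3, 1, 2, 2]
R5 ← R5 + (5/3)·R1: [0, -10/3, 14/3, -4, -4/3]
R6 ← R6 + (2/3)·R1: [0, -10/3, 14/3, -4, -4/3]
R4 ← R4 − (9/17)·R2: [0, 0, -52/17, 16/17, -8/17]
R5 ← R5 + (10/17)·R2: [0, 0, 156/17, -48/17, 24/17]
R6 ← R6 + (10/17)·R2: [0, 0, 156/17, -48/17, 24/17]
R4 ← R4 − (4/17)·R3: [0, 0, 0, 0, 0]
R5 ← R5 + (12/17)·R3: [0, 0, 0, 0, 0]
R6 ← R6 + (12/17)·R3: [0, 0, 0, 0, 0]
Echelon form has 3 nonzero rows, so rank(A) = 3.
Each nonzero row contributes one pivot column: 3 pivot columns.

3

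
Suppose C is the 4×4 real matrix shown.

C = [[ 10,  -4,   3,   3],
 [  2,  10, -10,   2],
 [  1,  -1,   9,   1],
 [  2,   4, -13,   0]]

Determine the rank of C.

4

Row reduce to echelon form.
R2 ← R2 − (1/5)·R1: [0, 54/5, -53/5, 7/5]
R3 ← R3 − (1/10)·R1: [0, -3/5, 87/10, 7/10]
R4 ← R4 − (1/5)·R1: [0, 24/5, -68/5, -3/5]
R3 ← R3 + (1/18)·R2: [0, 0, 73/9, 7/9]
R4 ← R4 − (4/9)·R2: [0, 0, -80/9, -11/9]
R4 ← R4 + (80/73)·R3: [0, 0, 0, -27/73]
Echelon form has 4 nonzero rows, so rank(C) = 4.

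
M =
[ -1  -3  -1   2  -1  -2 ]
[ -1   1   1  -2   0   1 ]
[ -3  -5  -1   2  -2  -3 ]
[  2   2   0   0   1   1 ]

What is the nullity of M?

4

Row reduce to echelon form.
R2 ← R2 − R1: [0, 4, 2, -4, 1, 3]
R3 ← R3 − (3)·R1: [0, 4, 2, -4, 1, 3]
R4 ← R4 + (2)·R1: [0, -4, -2, 4, -1, -3]
R3 ← R3 − R2: [0, 0, 0, 0, 0, 0]
R4 ← R4 + R2: [0, 0, 0, 0, 0, 0]
2 nonzero rows, so rank(M) = 2.
M has 6 columns; by rank–nullity, nullity = 6 − 2 = 4.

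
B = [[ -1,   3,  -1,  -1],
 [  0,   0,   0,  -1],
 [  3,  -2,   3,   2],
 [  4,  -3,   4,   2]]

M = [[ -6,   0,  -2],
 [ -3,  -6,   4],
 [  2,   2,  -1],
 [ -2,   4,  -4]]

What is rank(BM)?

First compute BM:
[[ -3, -24,  19],
 [  2,  -4,   4],
 [-10,  26, -25],
 [-11,  34, -32]]
Now row reduce the product.
R2 ← R2 + (2/3)·R1: [0, -20, 50/3]
R3 ← R3 − (10/3)·R1: [0, 106, -265/3]
R4 ← R4 − (11/3)·R1: [0, 122, -305/3]
R3 ← R3 + (53/10)·R2: [0, 0, 0]
R4 ← R4 + (61/10)·R2: [0, 0, 0]
2 nonzero rows, so rank(BM) = 2.

2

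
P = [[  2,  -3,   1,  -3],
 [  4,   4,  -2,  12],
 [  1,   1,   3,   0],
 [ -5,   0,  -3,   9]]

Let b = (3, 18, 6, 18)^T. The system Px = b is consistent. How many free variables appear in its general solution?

0

Row reduce the augmented matrix [P | b].
R2 ← R2 − (2)·R1: [0, 10, -4, 18, 12]
R3 ← R3 − (1/2)·R1: [0, 5/2, 5/2, 3/2, 9/2]
R4 ← R4 + (5/2)·R1: [0, -15/2, -1/2, 3/2, 51/2]
R3 ← R3 − (1/4)·R2: [0, 0, 7/2, -3, 3/2]
R4 ← R4 + (3/4)·R2: [0, 0, -7/2, 15, 69/2]
R4 ← R4 + R3: [0, 0, 0, 12, 36]
The echelon form has 4 nonzero rows, and every pivot lies in the first 4 columns, so rank(P) = rank([P|b]) = 4.
The system is consistent.
Free variables = (unknowns) − (rank) = 4 − 4 = 0.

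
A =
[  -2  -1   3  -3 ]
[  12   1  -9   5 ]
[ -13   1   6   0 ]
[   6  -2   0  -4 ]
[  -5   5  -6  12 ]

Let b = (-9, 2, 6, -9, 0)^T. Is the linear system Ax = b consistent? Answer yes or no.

Row reduce the augmented matrix [A | b].
R2 ← R2 + (6)·R1: [0, -5, 9, -13, -52]
R3 ← R3 − (13/2)·R1: [0, 15/2, -27/2, 39/2, 129/2]
R4 ← R4 + (3)·R1: [0, -5, 9, -13, -36]
R5 ← R5 − (5/2)·R1: [0, 15/2, -27/2, 39/2, 45/2]
R3 ← R3 + (3/2)·R2: [0, 0, 0, 0, -27/2]
R4 ← R4 − R2: [0, 0, 0, 0, 16]
R5 ← R5 + (3/2)·R2: [0, 0, 0, 0, -111/2]
R4 ← R4 + (32/27)·R3: [0, 0, 0, 0, 0]
R5 ← R5 − (37/9)·R3: [0, 0, 0, 0, 0]
The echelon form has 3 nonzero rows; the last pivot sits in the augmented column, so rank(A) = 2 but rank([A|b]) = 3.
Since the ranks differ, the system is inconsistent.

no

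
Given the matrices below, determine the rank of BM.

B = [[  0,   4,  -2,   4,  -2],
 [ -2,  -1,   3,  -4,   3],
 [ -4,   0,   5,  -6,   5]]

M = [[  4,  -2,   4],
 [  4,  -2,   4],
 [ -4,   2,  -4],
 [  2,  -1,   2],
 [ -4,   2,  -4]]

First compute BM:
[[ 40, -20,  40],
 [-44,  22, -44],
 [-68,  34, -68]]
Now row reduce the product.
R2 ← R2 + (11/10)·R1: [0, 0, 0]
R3 ← R3 + (17/10)·R1: [0, 0, 0]
1 nonzero row, so rank(BM) = 1.

1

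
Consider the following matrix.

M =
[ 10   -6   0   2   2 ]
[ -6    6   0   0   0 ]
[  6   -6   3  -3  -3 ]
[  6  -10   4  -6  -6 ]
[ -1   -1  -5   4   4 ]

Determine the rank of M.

3

Row reduce to echelon form.
R2 ← R2 + (3/5)·R1: [0, 12/5, 0, 6/5, 6/5]
R3 ← R3 − (3/5)·R1: [0, -12/5, 3, -21/5, -21/5]
R4 ← R4 − (3/5)·R1: [0, -32/5, 4, -36/5, -36/5]
R5 ← R5 + (1/10)·R1: [0, -8/5, -5, 21/5, 21/5]
R3 ← R3 + R2: [0, 0, 3, -3, -3]
R4 ← R4 + (8/3)·R2: [0, 0, 4, -4, -4]
R5 ← R5 + (2/3)·R2: [0, 0, -5, 5, 5]
R4 ← R4 − (4/3)·R3: [0, 0, 0, 0, 0]
R5 ← R5 + (5/3)·R3: [0, 0, 0, 0, 0]
Echelon form has 3 nonzero rows, so rank(M) = 3.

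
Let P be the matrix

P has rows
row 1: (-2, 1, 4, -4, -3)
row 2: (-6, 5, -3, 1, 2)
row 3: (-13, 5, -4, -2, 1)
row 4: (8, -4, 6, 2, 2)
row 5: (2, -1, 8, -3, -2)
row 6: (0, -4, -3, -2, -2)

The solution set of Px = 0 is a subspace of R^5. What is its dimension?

Row reduce to echelon form.
R2 ← R2 − (3)·R1: [0, 2, -15, 13, 11]
R3 ← R3 − (13/2)·R1: [0, -3/2, -30, 24, 41/2]
R4 ← R4 + (4)·R1: [0, 0, 22, -14, -10]
R5 ← R5 + R1: [0, 0, 12, -7, -5]
R3 ← R3 + (3/4)·R2: [0, 0, -165/4, 135/4, 115/4]
R6 ← R6 + (2)·R2: [0, 0, -33, 24, 20]
R4 ← R4 + (8/15)·R3: [0, 0, 0, 4, 16/3]
R5 ← R5 + (16/55)·R3: [0, 0, 0, 31/11, 37/11]
R6 ← R6 − (4/5)·R3: [0, 0, 0, -3, -3]
R5 ← R5 − (31/44)·R4: [0, 0, 0, 0, -13/33]
R6 ← R6 + (3/4)·R4: [0, 0, 0, 0, 1]
R6 ← R6 + (33/13)·R5: [0, 0, 0, 0, 0]
5 nonzero rows, so rank(P) = 5.
P has 5 columns; by rank–nullity, nullity = 5 − 5 = 0.

0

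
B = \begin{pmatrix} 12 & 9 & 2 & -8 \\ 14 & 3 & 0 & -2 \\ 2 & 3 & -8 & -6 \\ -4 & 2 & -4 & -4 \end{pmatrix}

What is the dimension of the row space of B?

3

Row reduce to echelon form.
R2 ← R2 − (7/6)·R1: [0, -15/2, -7/3, 22/3]
R3 ← R3 − (1/6)·R1: [0, 3/2, -25/3, -14/3]
R4 ← R4 + (1/3)·R1: [0, 5, -10/3, -20/3]
R3 ← R3 + (1/5)·R2: [0, 0, -44/5, -16/5]
R4 ← R4 + (2/3)·R2: [0, 0, -44/9, -16/9]
R4 ← R4 − (5/9)·R3: [0, 0, 0, 0]
Echelon form has 3 nonzero rows, so rank(B) = 3.
The row space has dimension equal to the rank: 3.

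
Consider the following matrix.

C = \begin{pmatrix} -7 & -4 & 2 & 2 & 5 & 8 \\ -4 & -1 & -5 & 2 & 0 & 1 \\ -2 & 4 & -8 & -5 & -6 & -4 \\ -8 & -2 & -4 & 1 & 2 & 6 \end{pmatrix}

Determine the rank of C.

4

Row reduce to echelon form.
R2 ← R2 − (4/7)·R1: [0, 9/7, -43/7, 6/7, -20/7, -25/7]
R3 ← R3 − (2/7)·R1: [0, 36/7, -60/7, -39/7, -52/7, -44/7]
R4 ← R4 − (8/7)·R1: [0, 18/7, -44/7, -9/7, -26/7, -22/7]
R3 ← R3 − (4)·R2: [0, 0, 16, -9, 4, 8]
R4 ← R4 − (2)·R2: [0, 0, 6, -3, 2, 4]
R4 ← R4 − (3/8)·R3: [0, 0, 0, 3/8, 1/2, 1]
Echelon form has 4 nonzero rows, so rank(C) = 4.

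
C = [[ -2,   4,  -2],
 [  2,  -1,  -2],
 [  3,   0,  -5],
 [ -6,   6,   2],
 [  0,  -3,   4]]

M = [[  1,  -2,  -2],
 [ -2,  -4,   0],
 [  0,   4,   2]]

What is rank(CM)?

2

First compute CM:
[[-10, -20,   0],
 [  4,  -8,  -8],
 [  3, -26, -16],
 [-18,  -4,  16],
 [  6,  28,   8]]
Now row reduce the product.
R2 ← R2 + (2/5)·R1: [0, -16, -8]
R3 ← R3 + (3/10)·R1: [0, -32, -16]
R4 ← R4 − (9/5)·R1: [0, 32, 16]
R5 ← R5 + (3/5)·R1: [0, 16, 8]
R3 ← R3 − (2)·R2: [0, 0, 0]
R4 ← R4 + (2)·R2: [0, 0, 0]
R5 ← R5 + R2: [0, 0, 0]
2 nonzero rows, so rank(CM) = 2.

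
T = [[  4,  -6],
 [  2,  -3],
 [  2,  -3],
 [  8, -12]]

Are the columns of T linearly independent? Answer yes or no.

no

Row reduce T to echelon form.
R2 ← R2 − (1/2)·R1: [0, 0]
R3 ← R3 − (1/2)·R1: [0, 0]
R4 ← R4 − (2)·R1: [0, 0]
1 pivot among 2 columns.
Only 1 < 2 pivot columns, so the columns are linearly dependent.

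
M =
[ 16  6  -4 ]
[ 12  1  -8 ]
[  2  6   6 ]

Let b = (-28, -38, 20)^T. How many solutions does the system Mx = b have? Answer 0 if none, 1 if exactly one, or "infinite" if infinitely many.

1

Row reduce the augmented matrix [M | b].
R2 ← R2 − (3/4)·R1: [0, -7/2, -5, -17]
R3 ← R3 − (1/8)·R1: [0, 21/4, 13/2, 47/2]
R3 ← R3 + (3/2)·R2: [0, 0, -1, -2]
The echelon form has 3 nonzero rows, and every pivot lies in the first 3 columns, so rank(M) = rank([M|b]) = 3.
The system is consistent.
rank = 3 = number of unknowns, so the solution is unique.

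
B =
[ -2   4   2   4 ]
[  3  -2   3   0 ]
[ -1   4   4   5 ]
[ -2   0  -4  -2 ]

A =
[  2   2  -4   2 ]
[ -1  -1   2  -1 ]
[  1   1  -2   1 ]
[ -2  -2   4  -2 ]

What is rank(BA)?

First compute BA:
[[-14, -14,  28, -14],
 [ 11,  11, -22,  11],
 [-12, -12,  24, -12],
 [ -4,  -4,   8,  -4]]
Now row reduce the product.
R2 ← R2 + (11/14)·R1: [0, 0, 0, 0]
R3 ← R3 − (6/7)·R1: [0, 0, 0, 0]
R4 ← R4 − (2/7)·R1: [0, 0, 0, 0]
1 nonzero row, so rank(BA) = 1.

1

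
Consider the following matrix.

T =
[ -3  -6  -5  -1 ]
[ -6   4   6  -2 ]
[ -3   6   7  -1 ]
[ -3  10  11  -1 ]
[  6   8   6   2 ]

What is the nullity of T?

2

Row reduce to echelon form.
R2 ← R2 − (2)·R1: [0, 16, 16, 0]
R3 ← R3 − R1: [0, 12, 12, 0]
R4 ← R4 − R1: [0, 16, 16, 0]
R5 ← R5 + (2)·R1: [0, -4, -4, 0]
R3 ← R3 − (3/4)·R2: [0, 0, 0, 0]
R4 ← R4 − R2: [0, 0, 0, 0]
R5 ← R5 + (1/4)·R2: [0, 0, 0, 0]
2 nonzero rows, so rank(T) = 2.
T has 4 columns; by rank–nullity, nullity = 4 − 2 = 2.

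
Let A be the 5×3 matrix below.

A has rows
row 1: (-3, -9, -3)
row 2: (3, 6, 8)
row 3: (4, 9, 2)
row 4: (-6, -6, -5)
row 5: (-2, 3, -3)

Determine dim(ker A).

0

Row reduce to echelon form.
R2 ← R2 + R1: [0, -3, 5]
R3 ← R3 + (4/3)·R1: [0, -3, -2]
R4 ← R4 − (2)·R1: [0, 12, 1]
R5 ← R5 − (2/3)·R1: [0, 9, -1]
R3 ← R3 − R2: [0, 0, -7]
R4 ← R4 + (4)·R2: [0, 0, 21]
R5 ← R5 + (3)·R2: [0, 0, 14]
R4 ← R4 + (3)·R3: [0, 0, 0]
R5 ← R5 + (2)·R3: [0, 0, 0]
3 nonzero rows, so rank(A) = 3.
A has 3 columns; by rank–nullity, nullity = 3 − 3 = 0.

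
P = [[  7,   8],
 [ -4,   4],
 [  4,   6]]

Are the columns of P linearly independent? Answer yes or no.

yes

Row reduce P to echelon form.
R2 ← R2 + (4/7)·R1: [0, 60/7]
R3 ← R3 − (4/7)·R1: [0, 10/7]
R3 ← R3 − (1/6)·R2: [0, 0]
2 pivots among 2 columns.
Every column is a pivot column, so the columns are linearly independent.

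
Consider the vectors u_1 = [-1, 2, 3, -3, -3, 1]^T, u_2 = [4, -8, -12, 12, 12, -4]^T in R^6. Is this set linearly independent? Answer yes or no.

no

Form the matrix with these vectors as rows and row reduce.
R2 ← R2 + (4)·R1: [0, 0, 0, 0, 0, 0]
1 nonzero row, so the 2 vectors span a space of dimension 1.
Since 1 < 2, the vectors are linearly dependent.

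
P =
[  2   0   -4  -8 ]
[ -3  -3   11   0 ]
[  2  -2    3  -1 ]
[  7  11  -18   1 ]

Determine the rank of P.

4

Row reduce to echelon form.
R2 ← R2 + (3/2)·R1: [0, -3, 5, -12]
R3 ← R3 − R1: [0, -2, 7, 7]
R4 ← R4 − (7/2)·R1: [0, 11, -4, 29]
R3 ← R3 − (2/3)·R2: [0, 0, 11/3, 15]
R4 ← R4 + (11/3)·R2: [0, 0, 43/3, -15]
R4 ← R4 − (43/11)·R3: [0, 0, 0, -810/11]
Echelon form has 4 nonzero rows, so rank(P) = 4.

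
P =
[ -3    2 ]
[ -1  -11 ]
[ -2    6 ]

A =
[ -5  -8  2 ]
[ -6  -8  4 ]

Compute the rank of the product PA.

2

First compute PA:
[[  3,   8,   2],
 [ 71,  96, -46],
 [-26, -32,  20]]
Now row reduce the product.
R2 ← R2 − (71/3)·R1: [0, -280/3, -280/3]
R3 ← R3 + (26/3)·R1: [0, 112/3, 112/3]
R3 ← R3 + (2/5)·R2: [0, 0, 0]
2 nonzero rows, so rank(PA) = 2.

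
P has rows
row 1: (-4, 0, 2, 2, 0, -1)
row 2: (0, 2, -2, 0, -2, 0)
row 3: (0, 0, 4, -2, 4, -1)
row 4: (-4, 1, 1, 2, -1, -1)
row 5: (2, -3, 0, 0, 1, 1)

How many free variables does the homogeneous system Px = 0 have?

Row reduce to echelon form.
R4 ← R4 − R1: [0, 1, -1, 0, -1, 0]
R5 ← R5 + (1/2)·R1: [0, -3, 1, 1, 1, 1/2]
R4 ← R4 − (1/2)·R2: [0, 0, 0, 0, 0, 0]
R5 ← R5 + (3/2)·R2: [0, 0, -2, 1, -2, 1/2]
R5 ← R5 + (1/2)·R3: [0, 0, 0, 0, 0, 0]
3 nonzero rows, so rank(P) = 3.
P has 6 columns; by rank–nullity, nullity = 6 − 3 = 3.

3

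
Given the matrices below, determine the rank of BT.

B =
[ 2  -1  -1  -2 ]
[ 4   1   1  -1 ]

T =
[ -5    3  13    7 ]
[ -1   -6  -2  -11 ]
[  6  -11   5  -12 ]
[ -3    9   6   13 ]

First compute BT:
[[ -9,   5,  11,  11],
 [-12, -14,  49,  -8]]
Now row reduce the product.
R2 ← R2 − (4/3)·R1: [0, -62/3, 103/3, -68/3]
2 nonzero rows, so rank(BT) = 2.

2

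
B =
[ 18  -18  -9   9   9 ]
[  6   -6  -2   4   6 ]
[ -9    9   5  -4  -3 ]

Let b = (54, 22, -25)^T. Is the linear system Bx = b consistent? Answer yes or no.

Row reduce the augmented matrix [B | b].
R2 ← R2 − (1/3)·R1: [0, 0, 1, 1, 3, 4]
R3 ← R3 + (1/2)·R1: [0, 0, 1/2, 1/2, 3/2, 2]
R3 ← R3 − (1/2)·R2: [0, 0, 0, 0, 0, 0]
The echelon form has 2 nonzero rows, and every pivot lies in the first 5 columns, so rank(B) = rank([B|b]) = 2.
The system is consistent.

yes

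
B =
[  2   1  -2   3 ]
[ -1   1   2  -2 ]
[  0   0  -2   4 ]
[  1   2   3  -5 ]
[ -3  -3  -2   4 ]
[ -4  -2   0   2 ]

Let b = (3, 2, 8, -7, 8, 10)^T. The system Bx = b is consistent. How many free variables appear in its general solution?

Row reduce the augmented matrix [B | b].
R2 ← R2 + (1/2)·R1: [0, 3/2, 1, -1/2, 7/2]
R4 ← R4 − (1/2)·R1: [0, 3/2, 4, -13/2, -17/2]
R5 ← R5 + (3/2)·R1: [0, -3/2, -5, 17/2, 25/2]
R6 ← R6 + (2)·R1: [0, 0, -4, 8, 16]
R4 ← R4 − R2: [0, 0, 3, -6, -12]
R5 ← R5 + R2: [0, 0, -4, 8, 16]
R4 ← R4 + (3/2)·R3: [0, 0, 0, 0, 0]
R5 ← R5 − (2)·R3: [0, 0, 0, 0, 0]
R6 ← R6 − (2)·R3: [0, 0, 0, 0, 0]
The echelon form has 3 nonzero rows, and every pivot lies in the first 4 columns, so rank(B) = rank([B|b]) = 3.
The system is consistent.
Free variables = (unknowns) − (rank) = 4 − 3 = 1.

1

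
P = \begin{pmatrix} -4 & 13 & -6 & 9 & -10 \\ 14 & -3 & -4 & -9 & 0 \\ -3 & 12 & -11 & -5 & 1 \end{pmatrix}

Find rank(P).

3

Row reduce to echelon form.
R2 ← R2 + (7/2)·R1: [0, 85/2, -25, 45/2, -35]
R3 ← R3 − (3/4)·R1: [0, 9/4, -13/2, -47/4, 17/2]
R3 ← R3 − (9/170)·R2: [0, 0, -88/17, -220/17, 176/17]
Echelon form has 3 nonzero rows, so rank(P) = 3.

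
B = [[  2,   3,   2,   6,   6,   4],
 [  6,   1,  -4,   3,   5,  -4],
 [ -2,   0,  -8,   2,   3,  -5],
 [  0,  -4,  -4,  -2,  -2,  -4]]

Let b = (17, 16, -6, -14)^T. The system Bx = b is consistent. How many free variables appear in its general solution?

Row reduce the augmented matrix [B | b].
R2 ← R2 − (3)·R1: [0, -8, -10, -15, -13, -16, -35]
R3 ← R3 + R1: [0, 3, -6, 8, 9, -1, 11]
R3 ← R3 + (3/8)·R2: [0, 0, -39/4, 19/8, 33/8, -7, -17/8]
R4 ← R4 − (1/2)·R2: [0, 0, 1, 11/2, 9/2, 4, 7/2]
R4 ← R4 + (4/39)·R3: [0, 0, 0, 224/39, 64/13, 128/39, 128/39]
The echelon form has 4 nonzero rows, and every pivot lies in the first 6 columns, so rank(B) = rank([B|b]) = 4.
The system is consistent.
Free variables = (unknowns) − (rank) = 6 − 4 = 2.

2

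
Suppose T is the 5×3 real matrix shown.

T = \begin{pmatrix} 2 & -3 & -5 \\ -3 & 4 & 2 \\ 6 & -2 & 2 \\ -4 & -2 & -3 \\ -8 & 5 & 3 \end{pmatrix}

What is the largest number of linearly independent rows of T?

Row reduce to echelon form.
R2 ← R2 + (3/2)·R1: [0, -1/2, -11/2]
R3 ← R3 − (3)·R1: [0, 7, 17]
R4 ← R4 + (2)·R1: [0, -8, -13]
R5 ← R5 + (4)·R1: [0, -7, -17]
R3 ← R3 + (14)·R2: [0, 0, -60]
R4 ← R4 − (16)·R2: [0, 0, 75]
R5 ← R5 − (14)·R2: [0, 0, 60]
R4 ← R4 + (5/4)·R3: [0, 0, 0]
R5 ← R5 + R3: [0, 0, 0]
Echelon form has 3 nonzero rows, so rank(T) = 3.
The rank gives the maximum number of linearly independent rows: 3.

3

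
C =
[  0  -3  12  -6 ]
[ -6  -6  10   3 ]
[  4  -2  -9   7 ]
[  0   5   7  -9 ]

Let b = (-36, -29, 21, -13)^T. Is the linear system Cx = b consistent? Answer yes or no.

Row reduce the augmented matrix [C | b].
Swap R1 ↔ R2
R3 ← R3 + (2/3)·R1: [0, -6, -7/3, 9, 5/3]
R3 ← R3 − (2)·R2: [0, 0, -79/3, 21, 221/3]
R4 ← R4 + (5/3)·R2: [0, 0, 27, -19, -73]
R4 ← R4 + (81/79)·R3: [0, 0, 0, 200/79, 200/79]
The echelon form has 4 nonzero rows, and every pivot lies in the first 4 columns, so rank(C) = rank([C|b]) = 4.
The system is consistent.

yes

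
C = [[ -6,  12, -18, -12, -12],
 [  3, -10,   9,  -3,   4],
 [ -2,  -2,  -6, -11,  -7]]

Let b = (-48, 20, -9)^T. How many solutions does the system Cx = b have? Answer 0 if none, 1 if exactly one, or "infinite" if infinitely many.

Row reduce the augmented matrix [C | b].
R2 ← R2 + (1/2)·R1: [0, -4, 0, -9, -2, -4]
R3 ← R3 − (1/3)·R1: [0, -6, 0, -7, -3, 7]
R3 ← R3 − (3/2)·R2: [0, 0, 0, 13/2, 0, 13]
The echelon form has 3 nonzero rows, and every pivot lies in the first 5 columns, so rank(C) = rank([C|b]) = 3.
The system is consistent.
rank = 3 < 5 unknowns, so there are infinitely many solutions.

infinite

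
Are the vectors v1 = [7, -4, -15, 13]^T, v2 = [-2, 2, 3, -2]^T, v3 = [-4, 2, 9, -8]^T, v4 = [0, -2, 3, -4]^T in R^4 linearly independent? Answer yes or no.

Form the matrix with these vectors as rows and row reduce.
R2 ← R2 + (2/7)·R1: [0, 6/7, -9/7, 12/7]
R3 ← R3 + (4/7)·R1: [0, -2/7, 3/7, -4/7]
R3 ← R3 + (1/3)·R2: [0, 0, 0, 0]
R4 ← R4 + (7/3)·R2: [0, 0, 0, 0]
2 nonzero rows, so the 4 vectors span a space of dimension 2.
Since 2 < 4, the vectors are linearly dependent.

no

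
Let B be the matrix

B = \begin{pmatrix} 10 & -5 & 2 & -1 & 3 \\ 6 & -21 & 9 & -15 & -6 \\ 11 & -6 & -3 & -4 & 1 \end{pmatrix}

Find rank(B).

3

Row reduce to echelon form.
R2 ← R2 − (3/5)·R1: [0, -18, 39/5, -72/5, -39/5]
R3 ← R3 − (11/10)·R1: [0, -1/2, -26/5, -29/10, -23/10]
R3 ← R3 − (1/36)·R2: [0, 0, -65/12, -5/2, -25/12]
Echelon form has 3 nonzero rows, so rank(B) = 3.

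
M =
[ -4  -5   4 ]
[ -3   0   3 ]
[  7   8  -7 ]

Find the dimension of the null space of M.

Row reduce to echelon form.
R2 ← R2 − (3/4)·R1: [0, 15/4, 0]
R3 ← R3 + (7/4)·R1: [0, -3/4, 0]
R3 ← R3 + (1/5)·R2: [0, 0, 0]
2 nonzero rows, so rank(M) = 2.
M has 3 columns; by rank–nullity, nullity = 3 − 2 = 1.

1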